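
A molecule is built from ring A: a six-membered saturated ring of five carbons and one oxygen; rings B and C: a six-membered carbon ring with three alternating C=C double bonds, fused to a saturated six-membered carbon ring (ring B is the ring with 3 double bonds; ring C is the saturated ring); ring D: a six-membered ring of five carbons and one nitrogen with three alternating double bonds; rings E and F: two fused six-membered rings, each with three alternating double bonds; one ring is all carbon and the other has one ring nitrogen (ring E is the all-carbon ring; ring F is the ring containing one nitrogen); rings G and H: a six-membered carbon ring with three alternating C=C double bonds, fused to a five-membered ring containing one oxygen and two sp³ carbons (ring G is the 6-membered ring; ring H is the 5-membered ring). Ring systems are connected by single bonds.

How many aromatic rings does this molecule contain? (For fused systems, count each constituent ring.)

Ring A has only sp³ atoms, so it is not fully conjugated — not aromatic (tetrahydropyran).
Ring B is planar and fully conjugated; 3 ring double bonds give 6 π electrons. 6 = 4(1)+2, so ring B is aromatic (benzene ring).
Ring C has four sp³ carbons, so it is not fully conjugated — not aromatic (cyclohexane ring).
Ring D has a continuous p-orbital overlap around the ring; 3 ring double bonds give 6 π electrons. That satisfies 4n+2 with n=1, so ring D is aromatic (pyridine).
Rings E and F form a fused bicyclic system (with one nitrogen) with 10 sp² atoms and 10 π electrons from ring double bonds. 10 = 4(2)+2, so the system is aromatic and both rings count as aromatic (quinoline).
Ring G is fully conjugated (every ring atom contributes a p orbital); 3 ring double bonds give 6 π electrons. Since 6 = 4n+2 (n=1), ring G is aromatic (benzene ring).
Ring H has two sp³ carbons, so it is not fully conjugated — not aromatic (oxolane ring).
Aromatic: B, D, E, F, G. Total: 5.

5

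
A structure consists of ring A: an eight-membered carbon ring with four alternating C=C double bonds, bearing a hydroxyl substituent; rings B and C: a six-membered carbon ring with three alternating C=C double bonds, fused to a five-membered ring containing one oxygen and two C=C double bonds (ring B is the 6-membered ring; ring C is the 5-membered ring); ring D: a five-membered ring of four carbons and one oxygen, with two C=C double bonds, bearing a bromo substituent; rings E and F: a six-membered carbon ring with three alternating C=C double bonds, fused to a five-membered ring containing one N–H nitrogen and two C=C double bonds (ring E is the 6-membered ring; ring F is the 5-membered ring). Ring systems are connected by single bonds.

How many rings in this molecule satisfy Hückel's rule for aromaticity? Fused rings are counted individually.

5

Ring A has only sp² ring atoms; a planar conformation would have a fully conjugated π system of 8 electrons. But 8 = 4(2), which is 4n not 4n+2, so ring A is not aromatic (cyclooctatetraene) — cyclooctatetraene distorts into a non-planar tub to avoid antiaromaticity.
Rings B and C form a fused bicyclic system (with one oxygen) with 9 sp² atoms and 10 π electrons from ring double bonds plus a heteroatom lone pair. 10 = 4(2)+2, so the system is aromatic and both rings count as aromatic (benzofuran).
Ring D is planar and fully conjugated; 2 ring double bonds (4 π electrons) plus a heteroatom lone pair (2) give 6 π electrons. Since 6 = 4n+2 (n=1), ring D is aromatic (furan).
Rings E and F form a fused bicyclic system (with one N–H) with 9 sp² atoms and 10 π electrons from ring double bonds plus a heteroatom lone pair. 10 = 4(2)+2, so the system is aromatic and both rings count as aromatic (indole).
Aromatic: B, C, D, E, F. Total: 5.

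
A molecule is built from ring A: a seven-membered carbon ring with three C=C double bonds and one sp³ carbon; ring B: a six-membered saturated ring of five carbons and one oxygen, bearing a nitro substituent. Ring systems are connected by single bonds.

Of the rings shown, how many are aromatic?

0

Ring A has one sp³ carbon, so it is not fully conjugated — not aromatic (cycloheptatriene).
Ring B has only sp³ atoms, so it is not fully conjugated — not aromatic (tetrahydropyran).
No ring is aromatic. Total: 0.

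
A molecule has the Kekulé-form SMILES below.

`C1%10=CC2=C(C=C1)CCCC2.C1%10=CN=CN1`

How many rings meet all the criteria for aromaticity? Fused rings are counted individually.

The SMILES encodes a six-membered carbon ring with three alternating C=C double bonds, fused to a saturated six-membered carbon ring; a five-membered ring with nitrogens at positions 1 and 3 (one bearing H, one in a C=N bond) and two double bonds.
The 6-membered ring is fully conjugated (every ring atom contributes a p orbital); 3 ring double bonds give 6 π electrons. Since 6 = 4n+2 (n=1), it is aromatic (benzene ring).
The second 6-membered ring has four sp³ carbons, so it is not fully conjugated — not aromatic (cyclohexane ring).
The 5-membered ring with two nitrogens (one N–H, one =N–) is fully conjugated (every ring atom contributes a p orbital); 2 ring double bonds (4 π electrons) plus a heteroatom lone pair (2) give 6 π electrons. That satisfies 4n+2 with n=1, so it is aromatic (imidazole).
2 of the 3 rings are aromatic. Total: 2.

2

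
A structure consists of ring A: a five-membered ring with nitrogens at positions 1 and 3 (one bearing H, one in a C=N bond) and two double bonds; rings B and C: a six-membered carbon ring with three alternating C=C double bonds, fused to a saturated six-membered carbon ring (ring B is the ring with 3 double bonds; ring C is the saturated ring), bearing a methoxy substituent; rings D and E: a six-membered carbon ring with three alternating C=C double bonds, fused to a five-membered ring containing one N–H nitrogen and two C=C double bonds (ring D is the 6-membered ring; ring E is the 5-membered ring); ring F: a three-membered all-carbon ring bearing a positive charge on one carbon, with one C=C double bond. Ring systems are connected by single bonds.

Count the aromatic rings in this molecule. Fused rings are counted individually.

Ring A has a continuous p-orbital overlap around the ring; 2 ring double bonds (4 π electrons) plus a heteroatom lone pair (2) give 6 π electrons. Since 6 = 4n+2 (n=1), ring A is aromatic (imidazole).
Ring B has a continuous p-orbital overlap around the ring; 3 ring double bonds give 6 π electrons. That satisfies 4n+2 with n=1, so ring B is aromatic (benzene ring).
Ring C has four sp³ carbons, so it is not fully conjugated — not aromatic (cyclohexane ring).
Rings D and E form a fused bicyclic system (with one N–H) with 9 sp² atoms and 10 π electrons from ring double bonds plus a heteroatom lone pair. 10 = 4(2)+2, so the system is aromatic and both rings count as aromatic (indole).
Ring F is planar and fully conjugated; 1 ring double bond (2 π electrons) plus the carbocation's empty p orbital (0, but keeps the ring conjugated) give 2 π electrons. 2 = 4(0)+2, so ring F is aromatic (cyclopropenyl cation).
Aromatic: A, B, D, E, F. Total: 5.

5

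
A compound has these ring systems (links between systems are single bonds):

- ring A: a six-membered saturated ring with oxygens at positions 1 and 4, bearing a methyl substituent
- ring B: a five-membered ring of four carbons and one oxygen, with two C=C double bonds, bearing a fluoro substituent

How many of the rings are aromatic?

1

Ring A has only sp³ atoms, so it is not fully conjugated — not aromatic (1,4-dioxane).
Ring B is fully conjugated (every ring atom contributes a p orbital); 2 ring double bonds (4 π electrons) plus a heteroatom lone pair (2) give 6 π electrons. Since 6 = 4n+2 (n=1), ring B is aromatic (furan).
Aromatic: B. Total: 1.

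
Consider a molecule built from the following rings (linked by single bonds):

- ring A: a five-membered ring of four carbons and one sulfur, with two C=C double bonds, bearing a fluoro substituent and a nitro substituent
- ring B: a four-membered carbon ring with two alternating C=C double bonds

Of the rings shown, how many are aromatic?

1

Ring A is planar and fully conjugated; 2 ring double bonds (4 π electrons) plus a heteroatom lone pair (2) give 6 π electrons. 6 = 4(1)+2, so ring A is aromatic (thiophene).
Ring B has only sp² ring atoms; a planar conformation would have a fully conjugated π system of 4 electrons. But 4 = 4(1), which is 4n not 4n+2, so ring B is not aromatic (cyclobutadiene) — cyclobutadiene is antiaromatic and distorts to a rectangle.
Aromatic: A. Total: 1.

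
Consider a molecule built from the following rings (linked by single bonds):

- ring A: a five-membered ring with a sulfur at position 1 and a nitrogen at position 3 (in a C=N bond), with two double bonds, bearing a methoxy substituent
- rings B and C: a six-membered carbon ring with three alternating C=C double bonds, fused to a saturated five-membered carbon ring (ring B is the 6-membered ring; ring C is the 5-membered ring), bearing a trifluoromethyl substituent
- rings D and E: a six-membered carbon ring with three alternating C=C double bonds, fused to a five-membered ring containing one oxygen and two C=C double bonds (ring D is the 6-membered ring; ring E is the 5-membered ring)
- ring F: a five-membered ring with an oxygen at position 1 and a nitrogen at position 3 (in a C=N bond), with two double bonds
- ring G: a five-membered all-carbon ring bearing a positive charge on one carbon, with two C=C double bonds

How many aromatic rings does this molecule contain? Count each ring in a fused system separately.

Ring A is planar and fully conjugated; 2 ring double bonds (4 π electrons) plus a heteroatom lone pair (2) give 6 π electrons. Since 6 = 4n+2 (n=1), ring A is aromatic (thiazole).
Ring B is fully conjugated (every ring atom contributes a p orbital); 3 ring double bonds give 6 π electrons. Since 6 = 4n+2 (n=1), ring B is aromatic (benzene ring).
Ring C has three sp³ carbons, so it is not fully conjugated — not aromatic (cyclopentane ring).
Rings D and E form a fused bicyclic system (with one oxygen) with 9 sp² atoms and 10 π electrons from ring double bonds plus a heteroatom lone pair. 10 = 4(2)+2, so the system is aromatic and both rings count as aromatic (benzofuran).
Ring F has a continuous p-orbital overlap around the ring; 2 ring double bonds (4 π electrons) plus a heteroatom lone pair (2) give 6 π electrons. Since 6 = 4n+2 (n=1), ring F is aromatic (oxazole).
Ring G has only sp² ring atoms; a planar conformation would have a fully conjugated π system of 4 electrons. But 4 = 4(1), which is 4n not 4n+2, so ring G is not aromatic (cyclopentadienyl cation).
Aromatic: A, B, D, E, F. Total: 5.

5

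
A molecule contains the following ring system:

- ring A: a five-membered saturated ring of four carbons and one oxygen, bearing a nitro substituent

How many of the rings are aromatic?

Ring A has only sp³ atoms, so it is not fully conjugated — not aromatic (tetrahydrofuran).

0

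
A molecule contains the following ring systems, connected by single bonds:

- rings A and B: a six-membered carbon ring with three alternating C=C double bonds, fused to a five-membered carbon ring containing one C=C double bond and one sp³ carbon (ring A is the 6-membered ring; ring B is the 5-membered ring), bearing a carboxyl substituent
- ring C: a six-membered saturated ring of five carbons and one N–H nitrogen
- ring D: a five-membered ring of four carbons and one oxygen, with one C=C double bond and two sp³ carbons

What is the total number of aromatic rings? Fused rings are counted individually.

1

Ring A is fully conjugated (every ring atom contributes a p orbital); 3 ring double bonds give 6 π electrons. Since 6 = 4n+2 (n=1), ring A is aromatic (benzene ring).
Ring B has one sp³ carbon, so it is not fully conjugated — not aromatic (cyclopentene ring).
Ring C has only sp³ atoms, so it is not fully conjugated — not aromatic (piperidine).
Ring D has two sp³ carbons, so it is not fully conjugated — not aromatic (2,3-dihydrofuran).
Aromatic: A. Total: 1.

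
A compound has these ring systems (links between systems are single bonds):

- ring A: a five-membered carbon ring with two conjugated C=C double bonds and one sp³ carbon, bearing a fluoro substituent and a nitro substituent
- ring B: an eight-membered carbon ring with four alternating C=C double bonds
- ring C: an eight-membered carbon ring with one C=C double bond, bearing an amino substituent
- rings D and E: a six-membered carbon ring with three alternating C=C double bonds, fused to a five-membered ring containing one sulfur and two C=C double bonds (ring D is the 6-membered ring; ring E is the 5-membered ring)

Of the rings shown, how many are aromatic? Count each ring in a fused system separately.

2

Ring A has one sp³ carbon, so it is not fully conjugated — not aromatic (cyclopentadiene).
Ring B has only sp² ring atoms; a planar conformation would have a fully conjugated π system of 8 electrons. But 8 = 4(2), which is 4n not 4n+2, so ring B is not aromatic (cyclooctatetraene) — cyclooctatetraene distorts into a non-planar tub to avoid antiaromaticity.
Ring C has six sp³ carbons, so it is not fully conjugated — not aromatic (cyclooctene).
Rings D and E form a fused bicyclic system (with one sulfur) with 9 sp² atoms and 10 π electrons from ring double bonds plus a heteroatom lone pair. 10 = 4(2)+2, so the system is aromatic and both rings count as aromatic (benzothiophene).
Aromatic: D, E. Total: 2.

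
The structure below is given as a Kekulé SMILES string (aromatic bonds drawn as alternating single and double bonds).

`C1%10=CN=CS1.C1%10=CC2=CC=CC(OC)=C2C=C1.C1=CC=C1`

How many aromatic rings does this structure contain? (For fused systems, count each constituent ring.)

3

The SMILES encodes a five-membered ring with a sulfur at position 1 and a nitrogen at position 3 (in a C=N bond), with two double bonds; two fused six-membered carbon rings, each with three alternating C=C double bonds; a four-membered carbon ring with two alternating C=C double bonds.
The 5-membered ring with one sulfur and one =N– is fully conjugated (every ring atom contributes a p orbital); 2 ring double bonds (4 π electrons) plus a heteroatom lone pair (2) give 6 π electrons. Since 6 = 4n+2 (n=1), it is aromatic (thiazole).
The fused 6/6-membered bicyclic is a single π system with 10 sp² atoms and 10 π electrons from ring double bonds. 10 = 4(2)+2, so the system is aromatic and both rings count as aromatic (naphthalene).
The 4-membered ring has only sp² ring atoms; a planar conformation would have a fully conjugated π system of 4 electrons. But 4 = 4(1), which is 4n not 4n+2, so it is not aromatic (cyclobutadiene) — cyclobutadiene is antiaromatic and distorts to a rectangle.
3 of the 4 rings are aromatic. Total: 3.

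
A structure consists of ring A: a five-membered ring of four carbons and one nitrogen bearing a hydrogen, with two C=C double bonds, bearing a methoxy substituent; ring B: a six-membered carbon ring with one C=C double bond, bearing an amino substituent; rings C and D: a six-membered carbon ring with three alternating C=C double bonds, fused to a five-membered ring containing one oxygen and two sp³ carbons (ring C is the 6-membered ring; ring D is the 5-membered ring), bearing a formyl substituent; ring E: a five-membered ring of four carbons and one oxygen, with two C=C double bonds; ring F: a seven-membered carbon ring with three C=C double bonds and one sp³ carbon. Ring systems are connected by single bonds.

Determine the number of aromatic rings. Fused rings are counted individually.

3

Ring A is planar and fully conjugated; 2 ring double bonds (4 π electrons) plus a heteroatom lone pair (2) give 6 π electrons. That satisfies 4n+2 with n=1, so ring A is aromatic (pyrrole).
Ring B has four sp³ carbons, so it is not fully conjugated — not aromatic (cyclohexene).
Ring C is fully conjugated (every ring atom contributes a p orbital); 3 ring double bonds give 6 π electrons. That satisfies 4n+2 with n=1, so ring C is aromatic (benzene ring).
Ring D has two sp³ carbons, so it is not fully conjugated — not aromatic (oxolane ring).
Ring E is fully conjugated (every ring atom contributes a p orbital); 2 ring double bonds (4 π electrons) plus a heteroatom lone pair (2) give 6 π electrons. 6 = 4(1)+2, so ring E is aromatic (furan).
Ring F has one sp³ carbon, so it is not fully conjugated — not aromatic (cycloheptatriene).
Aromatic: A, C, E. Total: 3.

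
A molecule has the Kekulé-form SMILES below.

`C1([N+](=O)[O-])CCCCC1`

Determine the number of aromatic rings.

0

The SMILES encodes a six-membered saturated carbon ring.
The 6-membered ring has only sp³ atoms, so it is not fully conjugated — not aromatic (cyclohexane).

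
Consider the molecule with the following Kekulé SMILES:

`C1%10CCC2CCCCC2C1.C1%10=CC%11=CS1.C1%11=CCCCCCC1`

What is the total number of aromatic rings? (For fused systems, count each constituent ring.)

The SMILES encodes two fused six-membered saturated carbon rings; a five-membered ring of four carbons and one sulfur, with two C=C double bonds; an eight-membered carbon ring with one C=C double bond.
The 6-membered ring has only sp³ atoms, so it is not fully conjugated — not aromatic (cyclohexane ring).
The second 6-membered ring has only sp³ atoms, so it is not fully conjugated — not aromatic (cyclohexane ring).
The 5-membered ring with one sulfur is fully conjugated (every ring atom contributes a p orbital); 2 ring double bonds (4 π electrons) plus a heteroatom lone pair (2) give 6 π electrons. That satisfies 4n+2 with n=1, so it is aromatic (thiophene).
The 8-membered ring has six sp³ carbons, so it is not fully conjugated — not aromatic (cyclooctene).
1 of the 4 rings is aromatic. Total: 1.

1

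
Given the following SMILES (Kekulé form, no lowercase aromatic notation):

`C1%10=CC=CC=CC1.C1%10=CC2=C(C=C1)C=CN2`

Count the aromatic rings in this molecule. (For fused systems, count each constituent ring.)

The SMILES encodes a seven-membered carbon ring with three C=C double bonds and one sp³ carbon; a six-membered carbon ring with three alternating C=C double bonds, fused to a five-membered ring containing one N–H nitrogen and two C=C double bonds.
The 7-membered ring has one sp³ carbon, so it is not fully conjugated — not aromatic (cycloheptatriene).
The fused 6/5-membered bicyclic (with one N–H) is a single π system with 9 sp² atoms and 10 π electrons from ring double bonds plus a heteroatom lone pair. 10 = 4(2)+2, so the system is aromatic and both rings count as aromatic (indole).
2 of the 3 rings are aromatic. Total: 2.

2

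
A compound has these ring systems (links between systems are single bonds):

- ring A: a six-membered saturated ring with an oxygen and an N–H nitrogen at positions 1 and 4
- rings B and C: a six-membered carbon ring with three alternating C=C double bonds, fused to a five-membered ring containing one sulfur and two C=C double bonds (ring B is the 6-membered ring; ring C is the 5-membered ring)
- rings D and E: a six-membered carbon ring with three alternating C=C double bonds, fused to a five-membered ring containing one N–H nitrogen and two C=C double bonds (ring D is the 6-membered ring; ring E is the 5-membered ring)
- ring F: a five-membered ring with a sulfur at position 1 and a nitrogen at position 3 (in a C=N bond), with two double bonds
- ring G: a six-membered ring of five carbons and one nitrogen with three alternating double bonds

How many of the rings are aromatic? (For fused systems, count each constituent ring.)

6

Ring A has only sp³ atoms, so it is not fully conjugated — not aromatic (morpholine).
Rings B and C form a fused bicyclic system (with one sulfur) with 9 sp² atoms and 10 π electrons from ring double bonds plus a heteroatom lone pair. 10 = 4(2)+2, so the system is aromatic and both rings count as aromatic (benzothiophene).
Rings D and E form a fused bicyclic system (with one N–H) with 9 sp² atoms and 10 π electrons from ring double bonds plus a heteroatom lone pair. 10 = 4(2)+2, so the system is aromatic and both rings count as aromatic (indole).
Ring F has a continuous p-orbital overlap around the ring; 2 ring double bonds (4 π electrons) plus a heteroatom lone pair (2) give 6 π electrons. Since 6 = 4n+2 (n=1), ring F is aromatic (thiazole).
Ring G is fully conjugated (every ring atom contributes a p orbital); 3 ring double bonds give 6 π electrons. That satisfies 4n+2 with n=1, so ring G is aromatic (pyridine).
Aromatic: B, C, D, E, F, G. Total: 6.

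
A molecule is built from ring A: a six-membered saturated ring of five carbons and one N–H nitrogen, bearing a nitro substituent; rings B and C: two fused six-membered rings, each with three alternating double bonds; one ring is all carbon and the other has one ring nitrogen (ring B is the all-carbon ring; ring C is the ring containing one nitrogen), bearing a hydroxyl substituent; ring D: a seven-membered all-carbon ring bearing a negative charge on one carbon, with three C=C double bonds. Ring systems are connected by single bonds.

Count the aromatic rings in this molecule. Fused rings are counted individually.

Ring A has only sp³ atoms, so it is not fully conjugated — not aromatic (piperidine).
Rings B and C form a fused bicyclic system (with one nitrogen) with 10 sp² atoms and 10 π electrons from ring double bonds. 10 = 4(2)+2, so the system is aromatic and both rings count as aromatic (quinoline).
Ring D has only sp² ring atoms; a planar conformation would have a fully conjugated π system of 8 electrons. But 8 = 4(2), which is 4n not 4n+2, so ring D is not aromatic (cycloheptatrienyl anion).
Aromatic: B, C. Total: 2.

2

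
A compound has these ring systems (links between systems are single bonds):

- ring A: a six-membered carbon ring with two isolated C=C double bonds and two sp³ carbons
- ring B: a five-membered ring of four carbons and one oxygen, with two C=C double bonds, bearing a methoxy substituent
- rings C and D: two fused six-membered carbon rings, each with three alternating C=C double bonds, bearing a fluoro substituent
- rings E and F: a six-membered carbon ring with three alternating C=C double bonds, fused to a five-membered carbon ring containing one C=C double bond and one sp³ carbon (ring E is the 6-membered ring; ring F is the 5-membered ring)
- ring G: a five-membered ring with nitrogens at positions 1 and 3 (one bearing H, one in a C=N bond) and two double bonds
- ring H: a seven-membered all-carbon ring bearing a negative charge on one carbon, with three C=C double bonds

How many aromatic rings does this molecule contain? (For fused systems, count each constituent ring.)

Ring A has two sp³ carbons, so it is not fully conjugated — not aromatic (1,4-cyclohexadiene).
Ring B has a continuous p-orbital overlap around the ring; 2 ring double bonds (4 π electrons) plus a heteroatom lone pair (2) give 6 π electrons. 6 = 4(1)+2, so ring B is aromatic (furan).
Rings C and D form a fused bicyclic system with 10 sp² atoms and 10 π electrons from ring double bonds. 10 = 4(2)+2, so the system is aromatic and both rings count as aromatic (naphthalene).
Ring E is planar and fully conjugated; 3 ring double bonds give 6 π electrons. That satisfies 4n+2 with n=1, so ring E is aromatic (benzene ring).
Ring F has one sp³ carbon, so it is not fully conjugated — not aromatic (cyclopentene ring).
Ring G has a continuous p-orbital overlap around the ring; 2 ring double bonds (4 π electrons) plus a heteroatom lone pair (2) give 6 π electrons. 6 = 4(1)+2, so ring G is aromatic (imidazole).
Ring H has only sp² ring atoms; a planar conformation would have a fully conjugated π system of 8 electrons. But 8 = 4(2), which is 4n not 4n+2, so ring H is not aromatic (cycloheptatrienyl anion).
Aromatic: B, C, D, E, G. Total: 5.

5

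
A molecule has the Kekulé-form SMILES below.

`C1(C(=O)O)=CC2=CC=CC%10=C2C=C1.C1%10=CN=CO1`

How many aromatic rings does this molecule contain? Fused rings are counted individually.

3

The SMILES encodes two fused six-membered carbon rings, each with three alternating C=C double bonds; a five-membered ring with an oxygen at position 1 and a nitrogen at position 3 (in a C=N bond), with two double bonds.
The fused 6/6-membered bicyclic is a single π system with 10 sp² atoms and 10 π electrons from ring double bonds. 10 = 4(2)+2, so the system is aromatic and both rings count as aromatic (naphthalene).
The 5-membered ring with one oxygen and one =N– is fully conjugated (every ring atom contributes a p orbital); 2 ring double bonds (4 π electrons) plus a heteroatom lone pair (2) give 6 π electrons. That satisfies 4n+2 with n=1, so it is aromatic (oxazole).
3 of the 3 rings are aromatic. Total: 3.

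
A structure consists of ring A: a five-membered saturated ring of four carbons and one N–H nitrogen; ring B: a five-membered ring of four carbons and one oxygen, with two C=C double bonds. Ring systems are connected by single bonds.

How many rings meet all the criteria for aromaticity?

1

Ring A has only sp³ atoms, so it is not fully conjugated — not aromatic (pyrrolidine).
Ring B is planar and fully conjugated; 2 ring double bonds (4 π electrons) plus a heteroatom lone pair (2) give 6 π electrons. That satisfies 4n+2 with n=1, so ring B is aromatic (furan).
Aromatic: B. Total: 1.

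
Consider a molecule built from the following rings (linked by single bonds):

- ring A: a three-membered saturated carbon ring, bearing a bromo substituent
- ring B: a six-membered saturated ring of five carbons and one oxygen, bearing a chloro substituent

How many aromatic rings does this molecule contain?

0

Ring A has only sp³ atoms, so it is not fully conjugated — not aromatic (cyclopropane).
Ring B has only sp³ atoms, so it is not fully conjugated — not aromatic (tetrahydropyran).
No ring is aromatic. Total: 0.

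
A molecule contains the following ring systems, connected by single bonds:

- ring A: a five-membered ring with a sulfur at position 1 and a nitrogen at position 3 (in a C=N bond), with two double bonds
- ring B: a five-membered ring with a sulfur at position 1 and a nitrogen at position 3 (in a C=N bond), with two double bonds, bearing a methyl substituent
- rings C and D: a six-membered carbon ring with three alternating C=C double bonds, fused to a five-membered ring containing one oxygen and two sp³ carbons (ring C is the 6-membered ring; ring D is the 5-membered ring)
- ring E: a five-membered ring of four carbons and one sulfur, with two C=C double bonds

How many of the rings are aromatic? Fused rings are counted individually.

4

Ring A is planar and fully conjugated; 2 ring double bonds (4 π electrons) plus a heteroatom lone pair (2) give 6 π electrons. That satisfies 4n+2 with n=1, so ring A is aromatic (thiazole).
Ring B has a continuous p-orbital overlap around the ring; 2 ring double bonds (4 π electrons) plus a heteroatom lone pair (2) give 6 π electrons. That satisfies 4n+2 with n=1, so ring B is aromatic (thiazole).
Ring C is fully conjugated (every ring atom contributes a p orbital); 3 ring double bonds give 6 π electrons. That satisfies 4n+2 with n=1, so ring C is aromatic (benzene ring).
Ring D has two sp³ carbons, so it is not fully conjugated — not aromatic (oxolane ring).
Ring E is planar and fully conjugated; 2 ring double bonds (4 π electrons) plus a heteroatom lone pair (2) give 6 π electrons. That satisfies 4n+2 with n=1, so ring E is aromatic (thiophene).
Aromatic: A, B, C, E. Total: 4.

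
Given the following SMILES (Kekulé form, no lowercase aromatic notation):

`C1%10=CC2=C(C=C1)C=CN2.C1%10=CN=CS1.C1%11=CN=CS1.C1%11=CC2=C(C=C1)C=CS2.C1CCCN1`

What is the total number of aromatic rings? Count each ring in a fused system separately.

6

The SMILES encodes a six-membered carbon ring with three alternating C=C double bonds, fused to a five-membered ring containing one N–H nitrogen and two C=C double bonds; a five-membered ring with a sulfur at position 1 and a nitrogen at position 3 (in a C=N bond), with two double bonds; a five-membered ring with a sulfur at position 1 and a nitrogen at position 3 (in a C=N bond), with two double bonds; a six-membered carbon ring with three alternating C=C double bonds, fused to a five-membered ring containing one sulfur and two C=C double bonds; a five-membered saturated ring of four carbons and one N–H nitrogen.
The fused 6/5-membered bicyclic (with one N–H) is a single π system with 9 sp² atoms and 10 π electrons from ring double bonds plus a heteroatom lone pair. 10 = 4(2)+2, so the system is aromatic and both rings count as aromatic (indole).
The 5-membered ring with one sulfur and one =N– has a continuous p-orbital overlap around the ring; 2 ring double bonds (4 π electrons) plus a heteroatom lone pair (2) give 6 π electrons. Since 6 = 4n+2 (n=1), it is aromatic (thiazole).
The second 5-membered ring with one sulfur and one =N– is planar and fully conjugated; 2 ring double bonds (4 π electrons) plus a heteroatom lone pair (2) give 6 π electrons. That satisfies 4n+2 with n=1, so it is aromatic (thiazole).
The fused 6/5-membered bicyclic (with one sulfur) is a single π system with 9 sp² atoms and 10 π electrons from ring double bonds plus a heteroatom lone pair. 10 = 4(2)+2, so the system is aromatic and both rings count as aromatic (benzothiophene).
The 5-membered ring with one N–H has only sp³ atoms, so it is not fully conjugated — not aromatic (pyrrolidine).
6 of the 7 rings are aromatic. Total: 6.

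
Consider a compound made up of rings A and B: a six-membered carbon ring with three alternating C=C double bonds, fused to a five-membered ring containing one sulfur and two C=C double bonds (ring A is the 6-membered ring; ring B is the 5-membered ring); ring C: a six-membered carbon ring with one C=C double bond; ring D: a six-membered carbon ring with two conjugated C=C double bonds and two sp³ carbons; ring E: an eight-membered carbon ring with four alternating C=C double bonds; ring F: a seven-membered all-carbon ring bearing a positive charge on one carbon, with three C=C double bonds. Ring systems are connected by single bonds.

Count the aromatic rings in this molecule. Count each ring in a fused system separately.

Rings A and B form a fused bicyclic system (with one sulfur) with 9 sp² atoms and 10 π electrons from ring double bonds plus a heteroatom lone pair. 10 = 4(2)+2, so the system is aromatic and both rings count as aromatic (benzothiophene).
Ring C has four sp³ carbons, so it is not fully conjugated — not aromatic (cyclohexene).
Ring D has two sp³ carbons, so it is not fully conjugated — not aromatic (1,3-cyclohexadiene).
Ring E has only sp² ring atoms; a planar conformation would have a fully conjugated π system of 8 electrons. But 8 = 4(2), which is 4n not 4n+2, so ring E is not aromatic (cyclooctatetraene) — cyclooctatetraene distorts into a non-planar tub to avoid antiaromaticity.
Ring F has a continuous p-orbital overlap around the ring; 3 ring double bonds (6 π electrons) plus the carbocation's empty p orbital (0, but keeps the ring conjugated) give 6 π electrons. That satisfies 4n+2 with n=1, so ring F is aromatic (tropylium cation).
Aromatic: A, B, F. Total: 3.

3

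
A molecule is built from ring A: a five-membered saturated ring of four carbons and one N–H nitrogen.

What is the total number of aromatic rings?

Ring A has only sp³ atoms, so it is not fully conjugated — not aromatic (pyrrolidine).

0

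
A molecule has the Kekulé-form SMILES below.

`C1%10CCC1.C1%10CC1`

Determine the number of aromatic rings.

The SMILES encodes a four-membered saturated carbon ring; a three-membered saturated carbon ring.
The 4-membered ring has only sp³ atoms, so it is not fully conjugated — not aromatic (cyclobutane).
The 3-membered ring has only sp³ atoms, so it is not fully conjugated — not aromatic (cyclopropane).
None of the rings are aromatic. Total: 0.

0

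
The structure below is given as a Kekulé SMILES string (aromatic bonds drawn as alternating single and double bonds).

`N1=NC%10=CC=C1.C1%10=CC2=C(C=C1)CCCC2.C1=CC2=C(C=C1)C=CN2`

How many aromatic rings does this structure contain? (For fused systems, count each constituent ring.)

4

The SMILES encodes a six-membered ring with two adjacent nitrogens and three alternating double bonds; a six-membered carbon ring with three alternating C=C double bonds, fused to a saturated six-membered carbon ring; a six-membered carbon ring with three alternating C=C double bonds, fused to a five-membered ring containing one N–H nitrogen and two C=C double bonds.
The 6-membered ring with two nitrogens (1,2) is planar and fully conjugated; 3 ring double bonds give 6 π electrons. That satisfies 4n+2 with n=1, so it is aromatic (pyridazine).
The 6-membered ring is planar and fully conjugated; 3 ring double bonds give 6 π electrons. That satisfies 4n+2 with n=1, so it is aromatic (benzene ring).
The second 6-membered ring has four sp³ carbons, so it is not fully conjugated — not aromatic (cyclohexane ring).
The fused 6/5-membered bicyclic (with one N–H) is a single π system with 9 sp² atoms and 10 π electrons from ring double bonds plus a heteroatom lone pair. 10 = 4(2)+2, so the system is aromatic and both rings count as aromatic (indole).
4 of the 5 rings are aromatic. Total: 4.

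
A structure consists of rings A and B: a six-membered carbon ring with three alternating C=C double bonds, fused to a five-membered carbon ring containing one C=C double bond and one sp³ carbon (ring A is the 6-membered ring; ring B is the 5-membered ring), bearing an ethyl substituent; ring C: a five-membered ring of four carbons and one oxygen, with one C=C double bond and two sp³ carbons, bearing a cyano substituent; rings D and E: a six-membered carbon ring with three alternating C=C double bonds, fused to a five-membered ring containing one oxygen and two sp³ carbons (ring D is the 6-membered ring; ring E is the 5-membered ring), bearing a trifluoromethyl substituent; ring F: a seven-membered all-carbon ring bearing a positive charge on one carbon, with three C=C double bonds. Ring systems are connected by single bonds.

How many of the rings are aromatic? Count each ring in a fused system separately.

Ring A has a continuous p-orbital overlap around the ring; 3 ring double bonds give 6 π electrons. Since 6 = 4n+2 (n=1), ring A is aromatic (benzene ring).
Ring B has one sp³ carbon, so it is not fully conjugated — not aromatic (cyclopentene ring).
Ring C has two sp³ carbons, so it is not fully conjugated — not aromatic (2,3-dihydrofuran).
Ring D is planar and fully conjugated; 3 ring double bonds give 6 π electrons. That satisfies 4n+2 with n=1, so ring D is aromatic (benzene ring).
Ring E has two sp³ carbons, so it is not fully conjugated — not aromatic (oxolane ring).
Ring F is planar and fully conjugated; 3 ring double bonds (6 π electrons) plus the carbocation's empty p orbital (0, but keeps the ring conjugated) give 6 π electrons. That satisfies 4n+2 with n=1, so ring F is aromatic (tropylium cation).
Aromatic: A, D, F. Total: 3.

3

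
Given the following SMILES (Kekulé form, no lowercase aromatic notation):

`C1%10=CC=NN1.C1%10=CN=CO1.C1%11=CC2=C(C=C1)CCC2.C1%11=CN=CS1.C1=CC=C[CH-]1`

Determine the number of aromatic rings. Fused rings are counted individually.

The SMILES encodes a five-membered ring with two adjacent nitrogens (one bearing H, one in a double bond) and two double bonds; a five-membered ring with an oxygen at position 1 and a nitrogen at position 3 (in a C=N bond), with two double bonds; a six-membered carbon ring with three alternating C=C double bonds, fused to a saturated five-membered carbon ring; a five-membered ring with a sulfur at position 1 and a nitrogen at position 3 (in a C=N bond), with two double bonds; a five-membered all-carbon ring bearing a negative charge on one carbon, with two C=C double bonds.
The 5-membered ring with two adjacent nitrogens (one N–H, one =N–) is planar and fully conjugated; 2 ring double bonds (4 π electrons) plus a heteroatom lone pair (2) give 6 π electrons. 6 = 4(1)+2, so it is aromatic (pyrazole).
The 5-membered ring with one oxygen and one =N– is fully conjugated (every ring atom contributes a p orbital); 2 ring double bonds (4 π electrons) plus a heteroatom lone pair (2) give 6 π electrons. Since 6 = 4n+2 (n=1), it is aromatic (oxazole).
The 6-membered ring has a continuous p-orbital overlap around the ring; 3 ring double bonds give 6 π electrons. Since 6 = 4n+2 (n=1), it is aromatic (benzene ring).
The 5-membered ring has three sp³ carbons, so it is not fully conjugated — not aromatic (cyclopentane ring).
The 5-membered ring with one sulfur and one =N– has a continuous p-orbital overlap around the ring; 2 ring double bonds (4 π electrons) plus a heteroatom lone pair (2) give 6 π electrons. Since 6 = 4n+2 (n=1), it is aromatic (thiazole).
The second 5-membered ring is fully conjugated (every ring atom contributes a p orbital); 2 ring double bonds (4 π electrons) plus the carbanion lone pair (2) give 6 π electrons. That satisfies 4n+2 with n=1, so it is aromatic (cyclopentadienyl anion).
5 of the 6 rings are aromatic. Total: 5.

5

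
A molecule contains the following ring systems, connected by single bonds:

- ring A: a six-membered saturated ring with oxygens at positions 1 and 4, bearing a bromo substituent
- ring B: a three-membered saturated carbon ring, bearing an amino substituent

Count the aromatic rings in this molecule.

0

Ring A has only sp³ atoms, so it is not fully conjugated — not aromatic (1,4-dioxane).
Ring B has only sp³ atoms, so it is not fully conjugated — not aromatic (cyclopropane).
No ring is aromatic. Total: 0.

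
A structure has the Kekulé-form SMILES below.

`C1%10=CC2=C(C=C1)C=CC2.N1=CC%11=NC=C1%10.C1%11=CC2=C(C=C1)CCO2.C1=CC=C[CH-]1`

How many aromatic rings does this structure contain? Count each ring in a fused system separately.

4

The SMILES encodes a six-membered carbon ring with three alternating C=C double bonds, fused to a five-membered carbon ring containing one C=C double bond and one sp³ carbon; a six-membered ring with nitrogens at positions 1 and 4 and three alternating double bonds; a six-membered carbon ring with three alternating C=C double bonds, fused to a five-membered ring containing one oxygen and two sp³ carbons; a five-membered all-carbon ring bearing a negative charge on one carbon, with two C=C double bonds.
The 6-membered ring has a continuous p-orbital overlap around the ring; 3 ring double bonds give 6 π electrons. Since 6 = 4n+2 (n=1), it is aromatic (benzene ring).
The 5-membered ring has one sp³ carbon, so it is not fully conjugated — not aromatic (cyclopentene ring).
The 6-membered ring with two nitrogens (1,4) has a continuous p-orbital overlap around the ring; 3 ring double bonds give 6 π electrons. Since 6 = 4n+2 (n=1), it is aromatic (pyrazine).
The second 6-membered ring is planar and fully conjugated; 3 ring double bonds give 6 π electrons. That satisfies 4n+2 with n=1, so it is aromatic (benzene ring).
The 5-membered ring with one oxygen has two sp³ carbons, so it is not fully conjugated — not aromatic (oxolane ring).
The second 5-membered ring has a continuous p-orbital overlap around the ring; 2 ring double bonds (4 π electrons) plus the carbanion lone pair (2) give 6 π electrons. That satisfies 4n+2 with n=1, so it is aromatic (cyclopentadienyl anion).
4 of the 6 rings are aromatic. Total: 4.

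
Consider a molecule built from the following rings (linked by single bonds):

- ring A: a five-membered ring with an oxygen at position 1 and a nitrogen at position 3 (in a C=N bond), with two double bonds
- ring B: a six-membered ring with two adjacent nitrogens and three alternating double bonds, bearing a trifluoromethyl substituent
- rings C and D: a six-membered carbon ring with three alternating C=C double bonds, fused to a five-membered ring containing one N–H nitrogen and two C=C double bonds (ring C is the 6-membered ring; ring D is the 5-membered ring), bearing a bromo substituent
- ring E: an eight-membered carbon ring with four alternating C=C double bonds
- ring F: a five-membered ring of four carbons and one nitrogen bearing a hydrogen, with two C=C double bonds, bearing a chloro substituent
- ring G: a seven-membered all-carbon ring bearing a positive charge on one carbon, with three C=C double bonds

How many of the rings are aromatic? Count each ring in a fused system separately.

6

Ring A is planar and fully conjugated; 2 ring double bonds (4 π electrons) plus a heteroatom lone pair (2) give 6 π electrons. 6 = 4(1)+2, so ring A is aromatic (oxazole).
Ring B is planar and fully conjugated; 3 ring double bonds give 6 π electrons. That satisfies 4n+2 with n=1, so ring B is aromatic (pyridazine).
Rings C and D form a fused bicyclic system (with one N–H) with 9 sp² atoms and 10 π electrons from ring double bonds plus a heteroatom lone pair. 10 = 4(2)+2, so the system is aromatic and both rings count as aromatic (indole).
Ring E has only sp² ring atoms; a planar conformation would have a fully conjugated π system of 8 electrons. But 8 = 4(2), which is 4n not 4n+2, so ring E is not aromatic (cyclooctatetraene) — cyclooctatetraene distorts into a non-planar tub to avoid antiaromaticity.
Ring F is fully conjugated (every ring atom contributes a p orbital); 2 ring double bonds (4 π electrons) plus a heteroatom lone pair (2) give 6 π electrons. That satisfies 4n+2 with n=1, so ring F is aromatic (pyrrole).
Ring G is fully conjugated (every ring atom contributes a p orbital); 3 ring double bonds (6 π electrons) plus the carbocation's empty p orbital (0, but keeps the ring conjugated) give 6 π electrons. 6 = 4(1)+2, so ring G is aromatic (tropylium cation).
Aromatic: A, B, C, D, F, G. Total: 6.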